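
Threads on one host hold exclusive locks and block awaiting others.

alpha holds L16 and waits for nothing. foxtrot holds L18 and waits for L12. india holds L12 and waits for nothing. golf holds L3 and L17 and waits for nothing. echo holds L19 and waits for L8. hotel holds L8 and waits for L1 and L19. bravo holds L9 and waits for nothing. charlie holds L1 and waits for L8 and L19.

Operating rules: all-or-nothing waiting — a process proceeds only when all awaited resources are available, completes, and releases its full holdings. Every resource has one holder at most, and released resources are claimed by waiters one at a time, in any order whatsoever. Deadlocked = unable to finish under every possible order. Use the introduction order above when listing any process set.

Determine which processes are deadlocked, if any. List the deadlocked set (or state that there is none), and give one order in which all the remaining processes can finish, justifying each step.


Deadlocked: echo, hotel and charlie.
Key observation: echo -> hotel -> echo is a circular wait — nothing in it can go first; charlie is caught in further circular waits.
A valid finishing order for the others: india, alpha, foxtrot, golf, bravo.
Verifying each step:
  india waits on nothing -> runs at once and releases L12
  alpha waits on nothing -> runs at once and releases L16
  run foxtrot (all its waits — L12 — are resolved); releases L18
  golf waits on nothing -> runs at once and releases L3 and L17
  bravo waits on nothing -> runs at once and releases L9


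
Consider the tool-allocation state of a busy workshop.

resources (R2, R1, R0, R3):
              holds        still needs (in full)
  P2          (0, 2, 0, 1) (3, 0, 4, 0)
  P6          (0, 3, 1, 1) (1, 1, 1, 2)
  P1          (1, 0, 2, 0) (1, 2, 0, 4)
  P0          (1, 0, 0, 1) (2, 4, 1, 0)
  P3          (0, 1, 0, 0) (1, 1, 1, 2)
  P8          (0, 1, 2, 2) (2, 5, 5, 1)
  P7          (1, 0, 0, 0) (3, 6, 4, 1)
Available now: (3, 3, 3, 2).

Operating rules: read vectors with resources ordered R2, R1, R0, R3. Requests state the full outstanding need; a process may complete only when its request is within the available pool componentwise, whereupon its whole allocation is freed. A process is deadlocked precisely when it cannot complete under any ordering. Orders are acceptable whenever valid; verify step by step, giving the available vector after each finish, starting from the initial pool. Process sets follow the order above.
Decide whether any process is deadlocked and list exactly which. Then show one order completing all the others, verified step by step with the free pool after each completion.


Nothing here is deadlocked.
Key observation: no deadlock: P6 fits now, and the freed resources carry the rest through.
A valid finishing order for the others: P6, P0, P1, P2, P7, P3, P8. Step-by-step check:
  pool = (3, 3, 3, 2)
  P6 needs (1, 1, 1, 2) <= (3, 3, 3, 2) -> finishes; pool += (0, 3, 1, 1) = (3, 6, 4, 3)
  P0 needs (2, 4, 1, 0) <= (3, 6, 4, 3) -> finishes; pool += (1, 0, 0, 1) = (4, 6, 4, 4)
  P1 needs (1, 2, 0, 4) <= (4, 6, 4, 4) -> finishes; pool += (1, 0, 2, 0) = (5, 6, 6, 4)
  P2 needs (3, 0, 4, 0) <= (5, 6, 6, 4) -> finishes; pool += (0, 2, 0, 1) = (5, 8, 6, 5)
  P7 needs (3, 6, 4, 1) <= (5, 8, 6, 5) -> finishes; pool += (1, 0, 0, 0) = (6, 8, 6, 5)
  P3 needs (1, 1, 1, 2) <= (6, 8, 6, 5) -> finishes; pool += (0, 1, 0, 0) = (6, 9, 6, 5)
  P8 needs (2, 5, 5, 1) <= (6, 9, 6, 5) -> finishes; pool += (0, 1, 2, 2) = (6, 10, 8, 7)


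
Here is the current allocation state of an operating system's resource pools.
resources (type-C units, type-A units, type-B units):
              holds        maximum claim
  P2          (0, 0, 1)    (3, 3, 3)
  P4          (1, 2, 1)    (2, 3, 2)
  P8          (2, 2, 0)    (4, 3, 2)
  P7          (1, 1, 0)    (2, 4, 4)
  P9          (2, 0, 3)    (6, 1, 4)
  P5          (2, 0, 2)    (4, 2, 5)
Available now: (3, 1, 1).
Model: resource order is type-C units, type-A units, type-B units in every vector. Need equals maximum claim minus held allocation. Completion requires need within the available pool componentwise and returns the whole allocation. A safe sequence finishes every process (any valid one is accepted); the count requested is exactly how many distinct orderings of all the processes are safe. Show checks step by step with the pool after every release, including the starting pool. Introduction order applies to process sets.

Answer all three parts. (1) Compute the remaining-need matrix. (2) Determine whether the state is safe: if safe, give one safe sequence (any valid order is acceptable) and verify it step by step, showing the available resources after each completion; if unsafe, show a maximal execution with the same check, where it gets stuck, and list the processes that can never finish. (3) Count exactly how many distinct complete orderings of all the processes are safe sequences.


(1) Outstanding need per process (order type-C units, type-A units, type-B units):
  P2: (3, 3, 2)
  P4: (1, 1, 1)
  P8: (2, 1, 2)
  P7: (1, 3, 4)
  P9: (4, 1, 1)
  P5: (2, 2, 3)
(2) SAFE, for example via the order P4, P2, P8, P5, P7, P9.
Key observation: reading the order forward, P4 is the first process whose need (1, 1, 1) meets the free pool (3, 1, 1) exactly on a resource it requests.
Walking it through:
  pool = (3, 1, 1)
  P4 needs (1, 1, 1) <= (3, 1, 1) -> finishes; pool += (1, 2, 1) = (4, 3, 2)
  P2 needs (3, 3, 2) <= (4, 3, 2) -> finishes; pool += (0, 0, 1) = (4, 3, 3)
  P8 needs (2, 1, 2) <= (4, 3, 3) -> finishes; pool += (2, 2, 0) = (6, 5, 3)
  P5 needs (2, 2, 3) <= (6, 5, 3) -> finishes; pool += (2, 0, 2) = (8, 5, 5)
  P7 needs (1, 3, 4) <= (8, 5, 5) -> finishes; pool += (1, 1, 0) = (9, 6, 5)
  P9 needs (4, 1, 1) <= (9, 6, 5) -> finishes; pool += (2, 0, 3) = (11, 6, 8)
(3) Exactly 50 of the possible complete orderings are safe sequences.


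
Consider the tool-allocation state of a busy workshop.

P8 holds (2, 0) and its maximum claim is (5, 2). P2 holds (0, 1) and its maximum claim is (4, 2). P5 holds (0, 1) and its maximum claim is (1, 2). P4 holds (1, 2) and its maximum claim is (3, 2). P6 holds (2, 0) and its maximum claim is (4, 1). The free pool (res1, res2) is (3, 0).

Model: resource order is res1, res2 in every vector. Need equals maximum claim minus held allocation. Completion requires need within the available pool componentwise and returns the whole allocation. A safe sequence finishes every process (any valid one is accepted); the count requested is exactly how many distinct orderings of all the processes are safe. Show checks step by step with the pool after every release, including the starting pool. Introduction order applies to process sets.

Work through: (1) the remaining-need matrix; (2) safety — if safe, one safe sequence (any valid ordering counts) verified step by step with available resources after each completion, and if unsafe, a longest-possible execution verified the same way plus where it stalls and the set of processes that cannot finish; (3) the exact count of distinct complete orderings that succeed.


(1) Outstanding need per process (order res1, res2):
  P8: (3, 2)
  P2: (4, 1)
  P5: (1, 1)
  P4: (2, 0)
  P6: (2, 1)
(2) SAFE. One safe sequence: P4, P2, P6, P8, P5.
Key observation: P2 is the earliest step where a requested resource binds exactly: need (4, 1), pool (4, 2) at its turn.
Step-by-step check:
  pool = (3, 0)
  P4: need (2, 0) fits (3, 0); releases (1, 2), pool now (4, 2)
  P2: need (4, 1) fits (4, 2); releases (0, 1), pool now (4, 3)
  P6: need (2, 1) fits (4, 3); releases (2, 0), pool now (6, 3)
  P8: need (3, 2) fits (6, 3); releases (2, 0), pool now (8, 3)
  P5: need (1, 1) fits (8, 3); releases (0, 1), pool now (8, 4)
(3) The exact count: 24 of the possible complete orderings are safe sequences.


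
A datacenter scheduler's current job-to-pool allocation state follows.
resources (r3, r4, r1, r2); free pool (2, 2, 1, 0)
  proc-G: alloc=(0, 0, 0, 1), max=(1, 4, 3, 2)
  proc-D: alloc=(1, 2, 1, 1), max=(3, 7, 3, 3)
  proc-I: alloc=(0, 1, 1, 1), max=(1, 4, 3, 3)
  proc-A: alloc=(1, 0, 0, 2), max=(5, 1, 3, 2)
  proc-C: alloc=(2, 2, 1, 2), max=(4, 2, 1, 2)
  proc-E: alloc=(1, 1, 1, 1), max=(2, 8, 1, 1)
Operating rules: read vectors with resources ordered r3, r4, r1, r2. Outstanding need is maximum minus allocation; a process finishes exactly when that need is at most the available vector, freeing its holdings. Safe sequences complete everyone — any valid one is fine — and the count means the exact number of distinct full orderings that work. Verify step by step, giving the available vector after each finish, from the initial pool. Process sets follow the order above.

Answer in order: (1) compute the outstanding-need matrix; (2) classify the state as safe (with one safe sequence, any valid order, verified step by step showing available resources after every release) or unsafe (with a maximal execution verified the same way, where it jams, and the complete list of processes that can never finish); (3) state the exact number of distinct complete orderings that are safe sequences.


(1) Need matrix, components ordered r3, r4, r1, r2:
  proc-G: (1, 4, 3, 1)
  proc-D: (2, 5, 2, 2)
  proc-I: (1, 3, 2, 2)
  proc-A: (4, 1, 3, 0)
  proc-C: (2, 0, 0, 0)
  proc-E: (1, 7, 0, 0)
(2) The state is SAFE; one workable sequence: proc-C, proc-I, proc-G, proc-A, proc-D, proc-E.
Key observation: the first exact fit in this order is proc-C — it needs (2, 0, 0, 0) with (2, 2, 1, 0) free, meeting a requested resource to the last unit.
Walking it through:
  pool = (2, 2, 1, 0)
  run proc-C (needs (2, 0, 0, 0), free (2, 2, 1, 0)); after release of (2, 2, 1, 2) the pool is (4, 4, 2, 2)
  run proc-I (needs (1, 3, 2, 2), free (4, 4, 2, 2)); after release of (0, 1, 1, 1) the pool is (4, 5, 3, 3)
  run proc-G (needs (1, 4, 3, 1), free (4, 5, 3, 3)); after release of (0, 0, 0, 1) the pool is (4, 5, 3, 4)
  run proc-A (needs (4, 1, 3, 0), free (4, 5, 3, 4)); after release of (1, 0, 0, 2) the pool is (5, 5, 3, 6)
  run proc-D (needs (2, 5, 2, 2), free (5, 5, 3, 6)); after release of (1, 2, 1, 1) the pool is (6, 7, 4, 7)
  run proc-E (needs (1, 7, 0, 0), free (6, 7, 4, 7)); after release of (1, 1, 1, 1) the pool is (7, 8, 5, 8)
(3) The exact count: 12 of the possible complete orderings are safe sequences.


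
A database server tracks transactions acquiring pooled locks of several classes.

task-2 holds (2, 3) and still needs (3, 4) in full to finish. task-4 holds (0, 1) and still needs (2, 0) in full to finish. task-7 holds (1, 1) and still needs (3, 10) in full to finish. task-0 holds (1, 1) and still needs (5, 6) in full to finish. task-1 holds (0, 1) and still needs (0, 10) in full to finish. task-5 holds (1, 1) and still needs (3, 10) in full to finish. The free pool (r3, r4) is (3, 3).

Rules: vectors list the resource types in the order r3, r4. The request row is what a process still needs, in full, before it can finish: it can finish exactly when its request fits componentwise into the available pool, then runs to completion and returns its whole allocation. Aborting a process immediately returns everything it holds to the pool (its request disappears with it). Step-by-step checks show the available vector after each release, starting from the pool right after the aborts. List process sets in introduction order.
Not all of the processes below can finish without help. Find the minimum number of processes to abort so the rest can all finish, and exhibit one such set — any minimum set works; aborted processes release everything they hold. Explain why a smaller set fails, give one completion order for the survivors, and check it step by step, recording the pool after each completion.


The answer: abort task-7 and task-5.
Key observation: before aborting task-7 and task-5, task-1 was permanently blocked — no order could ever run it; afterwards it completes at step 4.
Why nothing smaller works — every single abort fails: task-2 alone leaves task-7 blocked (short on r4); task-4 alone leaves task-7 blocked (short on r4); task-7 alone leaves task-1 blocked (short on r4); task-0 alone leaves task-7 blocked (short on r4); task-1 alone leaves task-7 blocked (short on r4); task-5 alone leaves task-7 blocked (short on r4).
Survivors finish in the order: task-2, task-4, task-0, task-1. Step-by-step check (pool after the aborts first):
  pool = (5, 5)
  run task-2 (needs (3, 4), free (5, 5)); after release of (2, 3) the pool is (7, 8)
  run task-4 (needs (2, 0), free (7, 8)); after release of (0, 1) the pool is (7, 9)
  run task-0 (needs (5, 6), free (7, 9)); after release of (1, 1) the pool is (8, 10)
  run task-1 (needs (0, 10), free (8, 10)); after release of (0, 1) the pool is (8, 11)


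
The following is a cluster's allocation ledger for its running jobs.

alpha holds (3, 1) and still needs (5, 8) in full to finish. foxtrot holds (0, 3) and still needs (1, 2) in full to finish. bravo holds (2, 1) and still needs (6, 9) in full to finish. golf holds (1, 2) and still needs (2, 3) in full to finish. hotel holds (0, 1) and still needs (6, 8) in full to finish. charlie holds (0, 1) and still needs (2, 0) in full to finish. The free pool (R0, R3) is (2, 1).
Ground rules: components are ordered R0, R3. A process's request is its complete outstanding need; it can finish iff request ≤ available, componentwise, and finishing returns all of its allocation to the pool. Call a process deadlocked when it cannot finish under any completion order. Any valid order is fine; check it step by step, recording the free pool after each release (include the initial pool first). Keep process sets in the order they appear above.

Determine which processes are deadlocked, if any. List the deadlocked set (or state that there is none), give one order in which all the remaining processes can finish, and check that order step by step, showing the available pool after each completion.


Deadlocked set: alpha, bravo and hotel.
Key observation: R0 is the bottleneck — with charlie, foxtrot, golf done the pool holds (3, 7), short of every remaining need.
A valid finishing order for the others: charlie, foxtrot, golf. Verifying each step:
  pool = (2, 1)
  run charlie (needs (2, 0), free (2, 1)); after release of (0, 1) the pool is (2, 2)
  run foxtrot (needs (1, 2), free (2, 2)); after release of (0, 3) the pool is (2, 5)
  run golf (needs (2, 3), free (2, 5)); after release of (1, 2) the pool is (3, 7)
None of the blocked processes ever fits:
  alpha still needs (5, 8) but only (3, 7) is free — short on R0 and R3
  bravo still needs (6, 9) but only (3, 7) is free — short on R0 and R3
  hotel still needs (6, 8) but only (3, 7) is free — short on R0 and R3


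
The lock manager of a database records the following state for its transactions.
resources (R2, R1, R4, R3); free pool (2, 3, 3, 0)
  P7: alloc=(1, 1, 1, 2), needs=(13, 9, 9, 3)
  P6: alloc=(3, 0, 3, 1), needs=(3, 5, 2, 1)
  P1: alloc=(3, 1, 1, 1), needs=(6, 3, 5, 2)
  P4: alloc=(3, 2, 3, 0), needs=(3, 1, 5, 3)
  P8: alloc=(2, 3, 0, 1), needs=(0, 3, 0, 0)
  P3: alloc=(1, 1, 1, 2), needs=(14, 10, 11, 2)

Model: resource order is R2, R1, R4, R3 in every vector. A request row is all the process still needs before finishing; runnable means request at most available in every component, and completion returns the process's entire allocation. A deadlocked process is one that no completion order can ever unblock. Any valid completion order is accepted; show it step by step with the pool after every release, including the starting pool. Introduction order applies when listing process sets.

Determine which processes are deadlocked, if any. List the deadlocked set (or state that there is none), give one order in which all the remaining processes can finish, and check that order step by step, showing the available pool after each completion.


No process is deadlocked.
Key observation: P8 fits the free pool immediately, and its release cascades until everyone finishes.
A valid finishing order for the others: P8, P6, P1, P4, P7, P3. Check, step by step:
  pool = (2, 3, 3, 0)
  P8: need (0, 3, 0, 0) fits (2, 3, 3, 0); releases (2, 3, 0, 1), pool now (4, 6, 3, 1)
  P6: need (3, 5, 2, 1) fits (4, 6, 3, 1); releases (3, 0, 3, 1), pool now (7, 6, 6, 2)
  P1: need (6, 3, 5, 2) fits (7, 6, 6, 2); releases (3, 1, 1, 1), pool now (10, 7, 7, 3)
  P4: need (3, 1, 5, 3) fits (10, 7, 7, 3); releases (3, 2, 3, 0), pool now (13, 9, 10, 3)
  P7: need (13, 9, 9, 3) fits (13, 9, 10, 3); releases (1, 1, 1, 2), pool now (14, 10, 11, 5)
  P3: need (14, 10, 11, 2) fits (14, 10, 11, 5); releases (1, 1, 1, 2), pool now (15, 11, 12, 7)


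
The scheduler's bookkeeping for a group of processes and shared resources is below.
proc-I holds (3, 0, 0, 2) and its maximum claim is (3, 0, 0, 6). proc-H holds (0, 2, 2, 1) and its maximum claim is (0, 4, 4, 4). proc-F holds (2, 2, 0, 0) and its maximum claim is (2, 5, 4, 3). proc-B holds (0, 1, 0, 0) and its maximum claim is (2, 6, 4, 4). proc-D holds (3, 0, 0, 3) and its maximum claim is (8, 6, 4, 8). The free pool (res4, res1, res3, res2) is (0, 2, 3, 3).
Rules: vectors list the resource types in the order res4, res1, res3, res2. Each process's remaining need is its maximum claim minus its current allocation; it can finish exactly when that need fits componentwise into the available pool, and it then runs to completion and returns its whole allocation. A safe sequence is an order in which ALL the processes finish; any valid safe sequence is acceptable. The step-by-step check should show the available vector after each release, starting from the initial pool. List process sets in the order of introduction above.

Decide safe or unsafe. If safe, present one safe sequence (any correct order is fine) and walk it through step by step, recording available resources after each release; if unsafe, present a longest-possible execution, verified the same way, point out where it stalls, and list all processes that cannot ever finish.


The state is SAFE; one workable sequence: proc-H, proc-I, proc-F, proc-D, proc-B.
Key observation: proc-H is the earliest step where a requested resource binds exactly: need (0, 2, 2, 3), pool (0, 2, 3, 3) at its turn.
Verifying each step:
  pool = (0, 2, 3, 3)
  proc-H: need (0, 2, 2, 3) fits (0, 2, 3, 3); releases (0, 2, 2, 1), pool now (0, 4, 5, 4)
  proc-I: need (0, 0, 0, 4) fits (0, 4, 5, 4); releases (3, 0, 0, 2), pool now (3, 4, 5, 6)
  proc-F: need (0, 3, 4, 3) fits (3, 4, 5, 6); releases (2, 2, 0, 0), pool now (5, 6, 5, 6)
  proc-D: need (5, 6, 4, 5) fits (5, 6, 5, 6); releases (3, 0, 0, 3), pool now (8, 6, 5, 9)
  proc-B: need (2, 5, 4, 4) fits (8, 6, 5, 9); releases (0, 1, 0, 0), pool now (8, 7, 5, 9)


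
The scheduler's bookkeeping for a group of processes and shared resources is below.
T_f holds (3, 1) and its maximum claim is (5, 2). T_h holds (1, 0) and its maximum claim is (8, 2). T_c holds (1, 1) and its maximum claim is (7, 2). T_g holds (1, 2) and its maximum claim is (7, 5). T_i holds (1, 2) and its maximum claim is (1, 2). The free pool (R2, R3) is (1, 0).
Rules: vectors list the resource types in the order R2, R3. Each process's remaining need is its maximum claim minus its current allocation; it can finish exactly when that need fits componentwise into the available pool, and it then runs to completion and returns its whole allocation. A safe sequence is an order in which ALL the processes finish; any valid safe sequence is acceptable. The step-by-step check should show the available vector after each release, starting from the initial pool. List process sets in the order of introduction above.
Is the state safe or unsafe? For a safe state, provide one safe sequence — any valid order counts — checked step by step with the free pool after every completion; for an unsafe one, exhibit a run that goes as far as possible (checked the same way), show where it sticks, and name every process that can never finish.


UNSAFE.
Key observation: once T_i, T_f finish, the pool peaks at (5, 3) — and every remaining process still needs more R2 than that.
A maximal execution: T_i, T_f — then nothing else fits. Walking it through:
  pool = (1, 0)
  T_i: need (0, 0) fits (1, 0); releases (1, 2), pool now (2, 2)
  T_f: need (2, 1) fits (2, 2); releases (3, 1), pool now (5, 3)
  blocked: T_h wants (7, 2), pool (5, 3) — not enough R2
  blocked: T_c wants (6, 1), pool (5, 3) — not enough R2
  blocked: T_g wants (6, 3), pool (5, 3) — not enough R2
Processes that can never finish: T_h, T_c and T_g.


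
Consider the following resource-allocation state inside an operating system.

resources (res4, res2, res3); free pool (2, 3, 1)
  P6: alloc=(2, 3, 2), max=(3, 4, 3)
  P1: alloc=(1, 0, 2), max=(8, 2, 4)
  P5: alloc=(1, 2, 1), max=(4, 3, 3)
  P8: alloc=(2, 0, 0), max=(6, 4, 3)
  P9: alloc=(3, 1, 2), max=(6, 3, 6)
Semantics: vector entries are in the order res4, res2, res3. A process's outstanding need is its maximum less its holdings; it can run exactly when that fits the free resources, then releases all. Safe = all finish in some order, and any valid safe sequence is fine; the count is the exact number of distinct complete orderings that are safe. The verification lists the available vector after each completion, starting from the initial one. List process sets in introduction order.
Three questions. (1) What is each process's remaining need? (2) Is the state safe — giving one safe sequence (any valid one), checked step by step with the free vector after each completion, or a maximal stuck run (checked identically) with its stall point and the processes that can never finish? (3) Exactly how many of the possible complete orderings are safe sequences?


(1) Remaining need (order res4, res2, res3):
  P6: (1, 1, 1)
  P1: (7, 2, 2)
  P5: (3, 1, 2)
  P8: (4, 4, 3)
  P9: (3, 2, 4)
(2) SAFE, for example via the order P6, P5, P8, P1, P9.
Key observation: the order's first zero-slack moment is P6 ((1, 1, 1) needed, (2, 3, 1) free — a requested resource with nothing to spare).
Verifying each step:
  pool = (2, 3, 1)
  P6 needs (1, 1, 1) <= (2, 3, 1) -> finishes; pool += (2, 3, 2) = (4, 6, 3)
  P5 needs (3, 1, 2) <= (4, 6, 3) -> finishes; pool += (1, 2, 1) = (5, 8, 4)
  P8 needs (4, 4, 3) <= (5, 8, 4) -> finishes; pool += (2, 0, 0) = (7, 8, 4)
  P1 needs (7, 2, 2) <= (7, 8, 4) -> finishes; pool += (1, 0, 2) = (8, 8, 6)
  P9 needs (3, 2, 4) <= (8, 8, 6) -> finishes; pool += (3, 1, 2) = (11, 9, 8)
(3) Precisely 6 of the possible complete orderings are safe sequences.


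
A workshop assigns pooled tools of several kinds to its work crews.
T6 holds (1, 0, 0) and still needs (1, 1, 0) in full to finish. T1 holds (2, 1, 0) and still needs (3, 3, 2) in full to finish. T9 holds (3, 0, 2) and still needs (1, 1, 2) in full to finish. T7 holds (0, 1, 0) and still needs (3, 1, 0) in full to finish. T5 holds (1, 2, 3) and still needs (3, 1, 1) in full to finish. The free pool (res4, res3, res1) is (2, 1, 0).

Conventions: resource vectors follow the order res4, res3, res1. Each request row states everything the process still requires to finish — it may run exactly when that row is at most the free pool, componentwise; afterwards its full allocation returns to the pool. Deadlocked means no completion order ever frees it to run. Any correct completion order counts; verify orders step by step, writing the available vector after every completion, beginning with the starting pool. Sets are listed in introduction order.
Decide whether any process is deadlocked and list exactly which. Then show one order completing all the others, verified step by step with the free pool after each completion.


Deadlocked set: T1, T9 and T5.
Key observation: even finishing T6, T7 leaves just (3, 2, 0) free — too little res1 for any of the remaining processes.
A valid finishing order for the others: T6, T7. Step-by-step check:
  pool = (2, 1, 0)
  T6: need (1, 1, 0) fits (2, 1, 0); releases (1, 0, 0), pool now (3, 1, 0)
  T7: need (3, 1, 0) fits (3, 1, 0); releases (0, 1, 0), pool now (3, 2, 0)
The blocked processes can never fit:
  blocked: T1 wants (3, 3, 2), pool (3, 2, 0) — not enough res3 and res1
  blocked: T9 wants (1, 1, 2), pool (3, 2, 0) — not enough res1
  blocked: T5 wants (3, 1, 1), pool (3, 2, 0) — not enough res1


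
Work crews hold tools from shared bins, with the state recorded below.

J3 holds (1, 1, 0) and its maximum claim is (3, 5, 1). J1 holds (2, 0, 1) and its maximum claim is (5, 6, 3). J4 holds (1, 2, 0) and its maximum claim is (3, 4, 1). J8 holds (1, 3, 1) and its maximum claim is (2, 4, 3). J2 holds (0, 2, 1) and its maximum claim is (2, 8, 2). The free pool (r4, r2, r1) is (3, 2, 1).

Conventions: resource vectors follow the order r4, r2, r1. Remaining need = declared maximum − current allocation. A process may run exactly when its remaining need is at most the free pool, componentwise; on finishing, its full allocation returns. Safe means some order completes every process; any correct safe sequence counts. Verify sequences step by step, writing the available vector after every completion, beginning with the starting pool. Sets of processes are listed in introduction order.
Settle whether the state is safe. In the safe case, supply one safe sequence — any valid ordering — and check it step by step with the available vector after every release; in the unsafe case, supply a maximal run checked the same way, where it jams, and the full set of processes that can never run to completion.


UNSAFE.
Key observation: after J4, J3 the pool peaks at (5, 5, 1), and each blocked process is short somewhere: J1 on r2, r1; J8 on r1; J2 on r2.
Going as far as possible: J4, J3; after that, nothing fits. Step-by-step check:
  pool = (3, 2, 1)
  J4 needs (2, 2, 1) <= (3, 2, 1) -> finishes; pool += (1, 2, 0) = (4, 4, 1)
  J3 needs (2, 4, 1) <= (4, 4, 1) -> finishes; pool += (1, 1, 0) = (5, 5, 1)
  J1 still needs (3, 6, 2) but only (5, 5, 1) is free — short on r2 and r1
  J8 still needs (1, 1, 2) but only (5, 5, 1) is free — short on r1
  J2 still needs (2, 6, 1) but only (5, 5, 1) is free — short on r2
Never able to finish: J1, J8 and J2.


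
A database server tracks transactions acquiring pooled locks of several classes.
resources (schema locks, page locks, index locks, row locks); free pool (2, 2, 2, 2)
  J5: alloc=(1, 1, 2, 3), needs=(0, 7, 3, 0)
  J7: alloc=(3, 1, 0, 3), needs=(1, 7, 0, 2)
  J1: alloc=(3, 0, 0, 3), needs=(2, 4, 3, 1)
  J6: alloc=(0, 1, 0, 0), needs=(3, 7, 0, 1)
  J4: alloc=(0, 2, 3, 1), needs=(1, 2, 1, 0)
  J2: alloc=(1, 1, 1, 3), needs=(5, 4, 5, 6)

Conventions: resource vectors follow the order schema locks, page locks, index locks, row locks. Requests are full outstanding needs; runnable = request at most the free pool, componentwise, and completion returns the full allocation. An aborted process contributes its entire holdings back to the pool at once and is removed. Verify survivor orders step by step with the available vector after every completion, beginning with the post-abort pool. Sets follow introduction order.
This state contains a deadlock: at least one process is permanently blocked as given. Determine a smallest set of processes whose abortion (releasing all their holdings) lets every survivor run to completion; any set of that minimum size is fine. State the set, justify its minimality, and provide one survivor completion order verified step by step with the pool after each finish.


The answer: abort J7 and J6.
Key observation: J5 had no path to completion before; after the abort of J7 and J6 ((3, 2, 0, 3) returned), step 4 is where it fits.
Minimality, checking each single-abort alternative: J5 alone leaves J7 blocked (short on page locks); J7 alone leaves J5 blocked (short on page locks); J1 alone leaves J5 blocked (short on page locks); J6 alone leaves J5 blocked (short on page locks); J4 alone leaves J5 blocked (short on page locks); J2 alone leaves J5 blocked (short on page locks).
The survivors complete as J4, J2, J1, J5. Step-by-step check (starting from the post-abort pool):
  pool = (5, 4, 2, 5)
  J4: need (1, 2, 1, 0) fits (5, 4, 2, 5); releases (0, 2, 3, 1), pool now (5, 6, 5, 6)
  J2: need (5, 4, 5, 6) fits (5, 6, 5, 6); releases (1, 1, 1, 3), pool now (6, 7, 6, 9)
  J1: need (2, 4, 3, 1) fits (6, 7, 6, 9); releases (3, 0, 0, 3), pool now (9, 7, 6, 12)
  J5: need (0, 7, 3, 0) fits (9, 7, 6, 12); releases (1, 1, 2, 3), pool now (10, 8, 8, 15)


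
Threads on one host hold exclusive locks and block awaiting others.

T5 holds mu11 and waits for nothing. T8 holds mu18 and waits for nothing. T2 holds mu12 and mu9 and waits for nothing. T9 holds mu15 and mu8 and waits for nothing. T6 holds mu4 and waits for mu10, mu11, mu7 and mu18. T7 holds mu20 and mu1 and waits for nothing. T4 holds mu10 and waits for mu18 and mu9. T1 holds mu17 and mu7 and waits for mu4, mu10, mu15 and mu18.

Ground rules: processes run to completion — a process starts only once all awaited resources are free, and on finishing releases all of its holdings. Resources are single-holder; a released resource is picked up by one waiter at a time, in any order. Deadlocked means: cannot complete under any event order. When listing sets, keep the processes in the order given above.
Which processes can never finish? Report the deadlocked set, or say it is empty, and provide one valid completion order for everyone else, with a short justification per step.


Deadlocked set: T6 and T1.
Key observation: along T6 -> T1 -> T6, each member waits on what the next one holds — a deadlock; no other process is dragged down with it.
One completion order for the rest: T8, T2, T5, T7, T9, T4.
Check, step by step:
  run T8 (it waits on nothing); releases mu18
  run T2 (it waits on nothing); releases mu12 and mu9
  run T5 (it waits on nothing); releases mu11
  run T7 (it waits on nothing); releases mu20 and mu1
  run T9 (it waits on nothing); releases mu15 and mu8
  T4: everything it awaited (mu18 and mu9) is free; runs, freeing mu10


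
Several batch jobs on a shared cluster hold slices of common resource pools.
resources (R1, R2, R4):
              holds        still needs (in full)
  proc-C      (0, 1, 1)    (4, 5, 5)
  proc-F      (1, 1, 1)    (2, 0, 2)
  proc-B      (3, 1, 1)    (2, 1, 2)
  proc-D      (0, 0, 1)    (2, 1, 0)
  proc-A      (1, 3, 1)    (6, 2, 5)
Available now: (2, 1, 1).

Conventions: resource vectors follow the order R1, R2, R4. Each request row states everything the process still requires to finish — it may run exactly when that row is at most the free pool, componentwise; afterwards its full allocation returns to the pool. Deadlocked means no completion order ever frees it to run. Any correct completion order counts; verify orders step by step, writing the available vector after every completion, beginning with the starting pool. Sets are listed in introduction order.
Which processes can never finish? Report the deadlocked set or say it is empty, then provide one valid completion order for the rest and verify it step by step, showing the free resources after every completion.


The deadlocked set is proc-C and proc-A.
Key observation: no order helps: past proc-D, proc-B, proc-F, the free pool tops out at (6, 3, 4), below what each blocked process needs in R4.
One completion order for the rest: proc-D, proc-B, proc-F. Walking it through:
  pool = (2, 1, 1)
  proc-D needs (2, 1, 0) <= (2, 1, 1) -> finishes; pool += (0, 0, 1) = (2, 1, 2)
  proc-B needs (2, 1, 2) <= (2, 1, 2) -> finishes; pool += (3, 1, 1) = (5, 2, 3)
  proc-F needs (2, 0, 2) <= (5, 2, 3) -> finishes; pool += (1, 1, 1) = (6, 3, 4)
None of the blocked processes ever fits:
  blocked: proc-C wants (4, 5, 5), pool (6, 3, 4) — not enough R2 and R4
  blocked: proc-A wants (6, 2, 5), pool (6, 3, 4) — not enough R4


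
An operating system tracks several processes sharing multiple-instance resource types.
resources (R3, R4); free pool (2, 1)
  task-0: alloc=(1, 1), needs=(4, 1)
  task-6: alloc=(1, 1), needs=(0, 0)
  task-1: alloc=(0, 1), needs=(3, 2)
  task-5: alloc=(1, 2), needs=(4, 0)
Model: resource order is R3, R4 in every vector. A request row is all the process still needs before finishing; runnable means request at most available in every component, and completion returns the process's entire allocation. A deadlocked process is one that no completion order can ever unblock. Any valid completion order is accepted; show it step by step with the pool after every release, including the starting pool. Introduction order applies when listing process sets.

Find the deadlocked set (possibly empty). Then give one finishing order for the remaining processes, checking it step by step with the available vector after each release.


Deadlocked set: task-0 and task-5.
Key observation: no order helps: past task-6, task-1, the free pool tops out at (3, 3), below what each blocked process needs in R3.
The rest can finish in the order task-6, task-1. Step-by-step check:
  pool = (2, 1)
  task-6: need (0, 0) fits (2, 1); releases (1, 1), pool now (3, 2)
  task-1: need (3, 2) fits (3, 2); releases (0, 1), pool now (3, 3)
None of the blocked processes ever fits:
  task-0 still needs (4, 1) but only (3, 3) is free — short on R3
  task-5 still needs (4, 0) but only (3, 3) is free — short on R3


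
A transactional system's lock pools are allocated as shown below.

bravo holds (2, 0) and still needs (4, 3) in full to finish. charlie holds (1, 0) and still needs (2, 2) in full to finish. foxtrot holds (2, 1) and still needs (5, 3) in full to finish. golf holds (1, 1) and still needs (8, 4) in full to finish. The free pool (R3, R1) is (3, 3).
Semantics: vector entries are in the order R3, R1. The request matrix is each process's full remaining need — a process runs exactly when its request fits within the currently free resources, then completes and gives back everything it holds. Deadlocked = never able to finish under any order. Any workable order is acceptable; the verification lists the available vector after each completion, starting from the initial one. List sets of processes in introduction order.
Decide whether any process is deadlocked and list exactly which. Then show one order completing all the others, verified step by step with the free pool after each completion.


Nothing here is deadlocked.
Key observation: starting with charlie, each completion frees enough for the next — no one is permanently blocked.
One completion order for the rest: charlie, bravo, foxtrot, golf. Verifying each step:
  pool = (3, 3)
  run charlie (needs (2, 2), free (3, 3)); after release of (1, 0) the pool is (4, 3)
  run bravo (needs (4, 3), free (4, 3)); after release of (2, 0) the pool is (6, 3)
  run foxtrot (needs (5, 3), free (6, 3)); after release of (2, 1) the pool is (8, 4)
  run golf (needs (8, 4), free (8, 4)); after release of (1, 1) the pool is (9, 5)


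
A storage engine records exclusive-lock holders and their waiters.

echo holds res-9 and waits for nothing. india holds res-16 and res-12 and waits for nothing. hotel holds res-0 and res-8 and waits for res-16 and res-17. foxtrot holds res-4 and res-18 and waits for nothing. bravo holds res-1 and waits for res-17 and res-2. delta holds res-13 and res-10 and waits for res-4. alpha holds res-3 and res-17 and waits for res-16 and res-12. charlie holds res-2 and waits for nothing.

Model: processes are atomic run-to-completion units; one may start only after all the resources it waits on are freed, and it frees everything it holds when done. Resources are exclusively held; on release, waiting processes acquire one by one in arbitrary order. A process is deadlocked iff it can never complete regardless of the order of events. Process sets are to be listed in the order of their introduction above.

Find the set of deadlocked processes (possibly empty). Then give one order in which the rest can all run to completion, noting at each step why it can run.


Nothing here is deadlocked.
Key observation: although several processes wait, no cycle exists — each chain bottoms out at a free runner.
The rest can finish in the order charlie, india, foxtrot, alpha, hotel, echo, delta, bravo.
Check, step by step:
  run charlie (it waits on nothing); releases res-2
  run india (it waits on nothing); releases res-16 and res-12
  run foxtrot (it waits on nothing); releases res-4 and res-18
  alpha waits on res-16 and res-12 — all released -> runs and releases res-3 and res-17
  hotel waits on res-16 and res-17 — all released -> runs and releases res-0 and res-8
  run echo (it waits on nothing); releases res-9
  delta waits on res-4 — all released -> runs and releases res-13 and res-10
  bravo waits on res-17 and res-2 — all released -> runs and releases res-1


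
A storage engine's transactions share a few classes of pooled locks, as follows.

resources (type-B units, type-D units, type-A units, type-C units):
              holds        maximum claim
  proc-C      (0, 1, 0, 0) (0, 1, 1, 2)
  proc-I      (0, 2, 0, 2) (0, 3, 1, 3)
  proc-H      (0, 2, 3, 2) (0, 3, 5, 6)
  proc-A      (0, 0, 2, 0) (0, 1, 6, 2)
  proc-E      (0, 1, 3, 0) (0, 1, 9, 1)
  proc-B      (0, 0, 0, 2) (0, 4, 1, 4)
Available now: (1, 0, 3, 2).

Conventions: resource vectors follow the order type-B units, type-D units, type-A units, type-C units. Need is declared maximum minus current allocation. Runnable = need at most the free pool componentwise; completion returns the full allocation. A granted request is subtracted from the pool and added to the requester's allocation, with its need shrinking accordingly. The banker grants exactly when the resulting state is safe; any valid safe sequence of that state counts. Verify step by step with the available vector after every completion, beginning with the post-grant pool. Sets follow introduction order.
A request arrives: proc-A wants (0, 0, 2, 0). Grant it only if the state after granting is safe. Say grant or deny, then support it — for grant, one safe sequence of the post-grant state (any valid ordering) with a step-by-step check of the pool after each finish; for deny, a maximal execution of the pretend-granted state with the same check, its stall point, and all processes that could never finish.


DENY. Granting would leave the state unsafe.
Key observation: after proc-C, proc-I the pool peaks at (1, 3, 1, 4), and each blocked process is short somewhere: proc-H on type-A units; proc-A on type-A units; proc-E on type-A units; proc-B on type-D units.
After a pretend grant, a maximal execution: proc-C, proc-I — then nothing else fits. Verifying each step:
  pool = (1, 0, 1, 2)
  proc-C: need (0, 0, 1, 2) fits (1, 0, 1, 2); releases (0, 1, 0, 0), pool now (1, 1, 1, 2)
  proc-I: need (0, 1, 1, 1) fits (1, 1, 1, 2); releases (0, 2, 0, 2), pool now (1, 3, 1, 4)
  proc-H still needs (0, 1, 2, 4) but only (1, 3, 1, 4) is free — short on type-A units
  proc-A still needs (0, 1, 2, 2) but only (1, 3, 1, 4) is free — short on type-A units
  proc-E still needs (0, 0, 6, 1) but only (1, 3, 1, 4) is free — short on type-A units
  proc-B still needs (0, 4, 1, 2) but only (1, 3, 1, 4) is free — short on type-D units
Had the request been granted, proc-H, proc-A, proc-E and proc-B could never finish.


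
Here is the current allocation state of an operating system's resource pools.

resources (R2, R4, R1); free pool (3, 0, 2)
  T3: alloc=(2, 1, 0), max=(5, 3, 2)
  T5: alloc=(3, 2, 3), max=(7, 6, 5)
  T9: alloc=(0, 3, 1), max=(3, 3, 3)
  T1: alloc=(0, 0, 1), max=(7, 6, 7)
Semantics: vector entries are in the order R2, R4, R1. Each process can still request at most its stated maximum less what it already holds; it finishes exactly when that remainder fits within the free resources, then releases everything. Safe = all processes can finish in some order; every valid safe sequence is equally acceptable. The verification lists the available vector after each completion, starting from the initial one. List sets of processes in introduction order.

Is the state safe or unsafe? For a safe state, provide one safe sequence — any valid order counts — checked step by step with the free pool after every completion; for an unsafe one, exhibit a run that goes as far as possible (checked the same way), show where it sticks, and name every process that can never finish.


SAFE. One safe sequence: T9, T3, T5, T1.
Key observation: the order's first zero-slack moment is T9 ((3, 0, 2) needed, (3, 0, 2) free — a requested resource with nothing to spare).
Verifying each step:
  pool = (3, 0, 2)
  T9 needs (3, 0, 2) <= (3, 0, 2) -> finishes; pool += (0, 3, 1) = (3, 3, 3)
  T3 needs (3, 2, 2) <= (3, 3, 3) -> finishes; pool += (2, 1, 0) = (5, 4, 3)
  T5 needs (4, 4, 2) <= (5, 4, 3) -> finishes; pool += (3, 2, 3) = (8, 6, 6)
  T1 needs (7, 6, 6) <= (8, 6, 6) -> finishes; pool += (0, 0, 1) = (8, 6, 7)
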